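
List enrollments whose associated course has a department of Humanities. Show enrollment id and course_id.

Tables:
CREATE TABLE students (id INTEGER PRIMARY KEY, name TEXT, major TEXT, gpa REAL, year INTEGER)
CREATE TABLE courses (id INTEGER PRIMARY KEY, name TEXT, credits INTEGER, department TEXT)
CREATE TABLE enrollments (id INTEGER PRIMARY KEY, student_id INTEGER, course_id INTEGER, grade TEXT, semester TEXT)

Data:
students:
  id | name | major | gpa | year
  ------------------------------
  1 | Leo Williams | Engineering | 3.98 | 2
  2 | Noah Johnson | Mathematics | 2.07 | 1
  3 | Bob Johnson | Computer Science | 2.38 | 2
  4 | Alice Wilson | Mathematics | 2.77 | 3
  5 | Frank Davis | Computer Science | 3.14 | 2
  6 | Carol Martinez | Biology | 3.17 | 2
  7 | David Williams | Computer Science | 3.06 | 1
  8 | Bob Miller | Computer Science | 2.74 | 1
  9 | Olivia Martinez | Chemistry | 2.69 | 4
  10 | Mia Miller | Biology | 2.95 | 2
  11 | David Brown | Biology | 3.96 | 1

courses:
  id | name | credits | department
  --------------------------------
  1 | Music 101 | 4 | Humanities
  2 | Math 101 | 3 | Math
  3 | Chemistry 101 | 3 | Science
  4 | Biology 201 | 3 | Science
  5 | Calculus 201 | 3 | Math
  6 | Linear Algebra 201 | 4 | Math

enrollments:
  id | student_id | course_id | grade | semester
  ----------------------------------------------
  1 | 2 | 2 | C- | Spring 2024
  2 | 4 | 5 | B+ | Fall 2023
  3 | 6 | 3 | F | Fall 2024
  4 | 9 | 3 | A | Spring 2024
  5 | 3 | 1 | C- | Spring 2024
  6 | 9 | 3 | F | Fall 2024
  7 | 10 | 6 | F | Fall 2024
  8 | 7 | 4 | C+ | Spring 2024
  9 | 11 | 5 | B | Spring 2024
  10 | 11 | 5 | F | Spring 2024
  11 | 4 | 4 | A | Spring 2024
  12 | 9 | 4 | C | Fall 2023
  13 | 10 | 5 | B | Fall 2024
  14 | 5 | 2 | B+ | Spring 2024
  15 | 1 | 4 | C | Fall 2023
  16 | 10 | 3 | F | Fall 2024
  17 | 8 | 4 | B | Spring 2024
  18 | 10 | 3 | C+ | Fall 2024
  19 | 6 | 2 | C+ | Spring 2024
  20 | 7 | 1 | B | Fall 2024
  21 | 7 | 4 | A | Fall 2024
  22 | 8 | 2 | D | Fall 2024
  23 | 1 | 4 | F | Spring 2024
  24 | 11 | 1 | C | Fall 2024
SELECT id, course_id FROM enrollments WHERE course_id IN (SELECT id FROM courses WHERE department = 'Humanities')

Execution result:
id | course_id
5 | 1
20 | 1
24 | 1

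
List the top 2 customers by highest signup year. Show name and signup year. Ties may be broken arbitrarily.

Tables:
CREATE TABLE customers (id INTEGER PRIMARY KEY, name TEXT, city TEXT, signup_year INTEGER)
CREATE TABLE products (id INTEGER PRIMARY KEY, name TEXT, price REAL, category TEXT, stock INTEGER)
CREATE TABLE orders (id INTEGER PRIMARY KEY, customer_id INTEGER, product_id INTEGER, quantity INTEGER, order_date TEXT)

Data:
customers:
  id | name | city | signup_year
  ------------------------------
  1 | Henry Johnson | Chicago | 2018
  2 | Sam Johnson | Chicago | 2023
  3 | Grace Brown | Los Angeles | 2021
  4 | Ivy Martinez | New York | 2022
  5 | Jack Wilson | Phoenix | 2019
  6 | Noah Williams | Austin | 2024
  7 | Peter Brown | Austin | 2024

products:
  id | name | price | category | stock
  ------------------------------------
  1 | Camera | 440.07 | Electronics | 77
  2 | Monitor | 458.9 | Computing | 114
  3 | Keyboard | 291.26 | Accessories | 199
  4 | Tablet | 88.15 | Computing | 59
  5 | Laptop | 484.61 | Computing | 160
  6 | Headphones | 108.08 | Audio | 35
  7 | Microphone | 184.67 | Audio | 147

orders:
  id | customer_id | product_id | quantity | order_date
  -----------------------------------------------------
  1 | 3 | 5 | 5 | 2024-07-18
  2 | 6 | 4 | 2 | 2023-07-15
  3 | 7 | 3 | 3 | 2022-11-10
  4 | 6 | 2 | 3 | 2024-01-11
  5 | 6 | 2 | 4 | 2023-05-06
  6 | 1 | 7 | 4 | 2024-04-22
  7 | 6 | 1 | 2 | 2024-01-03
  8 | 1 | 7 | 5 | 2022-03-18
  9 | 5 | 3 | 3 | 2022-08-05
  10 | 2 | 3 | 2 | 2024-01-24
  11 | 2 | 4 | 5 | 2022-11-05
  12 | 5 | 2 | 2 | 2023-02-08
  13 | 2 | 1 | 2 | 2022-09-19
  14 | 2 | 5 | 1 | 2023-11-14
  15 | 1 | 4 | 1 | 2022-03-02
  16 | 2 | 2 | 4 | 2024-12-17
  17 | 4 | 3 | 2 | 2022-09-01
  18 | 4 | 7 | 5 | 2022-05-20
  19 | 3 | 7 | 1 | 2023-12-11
SELECT name, signup_year FROM customers ORDER BY signup_year DESC LIMIT 2

Execution result:
name | signup_year
Noah Williams | 2024
Peter Brown | 2024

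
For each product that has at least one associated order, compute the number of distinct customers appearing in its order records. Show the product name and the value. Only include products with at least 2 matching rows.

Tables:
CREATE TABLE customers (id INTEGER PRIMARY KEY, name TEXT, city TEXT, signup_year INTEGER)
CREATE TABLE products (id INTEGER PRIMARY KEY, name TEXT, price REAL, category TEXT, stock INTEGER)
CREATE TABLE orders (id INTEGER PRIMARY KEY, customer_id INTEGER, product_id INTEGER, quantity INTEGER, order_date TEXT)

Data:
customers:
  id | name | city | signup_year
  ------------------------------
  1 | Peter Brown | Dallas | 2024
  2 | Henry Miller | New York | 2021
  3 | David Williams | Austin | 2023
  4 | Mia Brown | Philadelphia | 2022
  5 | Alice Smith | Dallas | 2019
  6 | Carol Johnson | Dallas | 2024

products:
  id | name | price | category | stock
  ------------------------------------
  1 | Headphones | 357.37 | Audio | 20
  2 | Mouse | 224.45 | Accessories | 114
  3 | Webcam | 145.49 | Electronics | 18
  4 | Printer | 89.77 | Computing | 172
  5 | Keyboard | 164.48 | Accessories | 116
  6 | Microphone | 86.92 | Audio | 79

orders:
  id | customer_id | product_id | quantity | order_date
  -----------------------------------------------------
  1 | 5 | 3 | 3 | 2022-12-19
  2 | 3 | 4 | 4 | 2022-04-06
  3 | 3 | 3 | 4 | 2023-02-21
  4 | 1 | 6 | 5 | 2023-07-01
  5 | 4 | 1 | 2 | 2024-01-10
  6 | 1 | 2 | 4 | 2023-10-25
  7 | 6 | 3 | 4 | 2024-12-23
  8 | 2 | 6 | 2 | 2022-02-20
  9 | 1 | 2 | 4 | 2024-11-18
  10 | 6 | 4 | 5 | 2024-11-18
SELECT p.name, COUNT(DISTINCT c.customer_id) AS distinct_customer_count FROM orders c JOIN products p ON c.product_id = p.id GROUP BY p.id, p.name HAVING COUNT(*) >= 2

Execution result:
name | distinct_customer_count
Mouse | 1
Webcam | 3
Printer | 2
Microphone | 2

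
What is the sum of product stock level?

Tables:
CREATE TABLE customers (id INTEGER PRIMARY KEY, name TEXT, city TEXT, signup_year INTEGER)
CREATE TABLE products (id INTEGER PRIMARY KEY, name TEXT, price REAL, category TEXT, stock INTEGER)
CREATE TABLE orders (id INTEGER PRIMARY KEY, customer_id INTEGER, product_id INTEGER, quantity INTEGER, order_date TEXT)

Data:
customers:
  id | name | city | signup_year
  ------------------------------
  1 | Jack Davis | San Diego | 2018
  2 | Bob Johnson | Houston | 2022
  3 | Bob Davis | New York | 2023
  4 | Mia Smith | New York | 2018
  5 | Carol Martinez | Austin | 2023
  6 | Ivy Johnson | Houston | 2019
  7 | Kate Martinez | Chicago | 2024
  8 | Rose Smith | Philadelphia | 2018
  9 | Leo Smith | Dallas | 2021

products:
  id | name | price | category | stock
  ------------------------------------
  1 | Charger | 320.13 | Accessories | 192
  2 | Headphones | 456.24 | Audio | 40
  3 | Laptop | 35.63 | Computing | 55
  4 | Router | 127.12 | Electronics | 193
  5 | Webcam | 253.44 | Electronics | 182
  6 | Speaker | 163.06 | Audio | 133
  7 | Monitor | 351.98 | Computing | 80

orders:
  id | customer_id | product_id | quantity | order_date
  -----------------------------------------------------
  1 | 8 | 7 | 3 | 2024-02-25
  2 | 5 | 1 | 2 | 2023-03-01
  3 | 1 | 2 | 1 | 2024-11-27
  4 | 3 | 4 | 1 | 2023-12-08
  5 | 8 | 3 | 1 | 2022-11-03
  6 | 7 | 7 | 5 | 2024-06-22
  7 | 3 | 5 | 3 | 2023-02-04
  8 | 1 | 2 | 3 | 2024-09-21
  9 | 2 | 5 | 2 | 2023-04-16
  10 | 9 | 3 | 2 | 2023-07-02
SELECT SUM(stock) FROM products

Execution result:
875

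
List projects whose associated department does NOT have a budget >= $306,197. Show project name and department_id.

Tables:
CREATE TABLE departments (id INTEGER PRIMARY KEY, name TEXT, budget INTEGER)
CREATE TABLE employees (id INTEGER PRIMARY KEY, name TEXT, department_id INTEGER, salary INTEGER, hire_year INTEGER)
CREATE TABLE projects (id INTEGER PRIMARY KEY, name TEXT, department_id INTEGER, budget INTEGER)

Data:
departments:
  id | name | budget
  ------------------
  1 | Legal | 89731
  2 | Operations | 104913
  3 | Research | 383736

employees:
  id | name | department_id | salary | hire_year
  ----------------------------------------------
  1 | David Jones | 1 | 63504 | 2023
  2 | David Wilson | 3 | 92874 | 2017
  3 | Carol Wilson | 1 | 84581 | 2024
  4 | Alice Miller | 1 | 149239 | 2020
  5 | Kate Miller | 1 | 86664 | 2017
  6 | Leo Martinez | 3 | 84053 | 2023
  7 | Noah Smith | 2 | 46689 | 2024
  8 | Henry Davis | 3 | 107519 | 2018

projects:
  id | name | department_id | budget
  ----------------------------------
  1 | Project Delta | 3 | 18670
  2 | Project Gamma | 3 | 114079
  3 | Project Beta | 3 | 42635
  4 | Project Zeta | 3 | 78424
SELECT name, department_id FROM projects WHERE department_id NOT IN (SELECT id FROM departments WHERE budget >= 306197)

Execution result:
(no rows)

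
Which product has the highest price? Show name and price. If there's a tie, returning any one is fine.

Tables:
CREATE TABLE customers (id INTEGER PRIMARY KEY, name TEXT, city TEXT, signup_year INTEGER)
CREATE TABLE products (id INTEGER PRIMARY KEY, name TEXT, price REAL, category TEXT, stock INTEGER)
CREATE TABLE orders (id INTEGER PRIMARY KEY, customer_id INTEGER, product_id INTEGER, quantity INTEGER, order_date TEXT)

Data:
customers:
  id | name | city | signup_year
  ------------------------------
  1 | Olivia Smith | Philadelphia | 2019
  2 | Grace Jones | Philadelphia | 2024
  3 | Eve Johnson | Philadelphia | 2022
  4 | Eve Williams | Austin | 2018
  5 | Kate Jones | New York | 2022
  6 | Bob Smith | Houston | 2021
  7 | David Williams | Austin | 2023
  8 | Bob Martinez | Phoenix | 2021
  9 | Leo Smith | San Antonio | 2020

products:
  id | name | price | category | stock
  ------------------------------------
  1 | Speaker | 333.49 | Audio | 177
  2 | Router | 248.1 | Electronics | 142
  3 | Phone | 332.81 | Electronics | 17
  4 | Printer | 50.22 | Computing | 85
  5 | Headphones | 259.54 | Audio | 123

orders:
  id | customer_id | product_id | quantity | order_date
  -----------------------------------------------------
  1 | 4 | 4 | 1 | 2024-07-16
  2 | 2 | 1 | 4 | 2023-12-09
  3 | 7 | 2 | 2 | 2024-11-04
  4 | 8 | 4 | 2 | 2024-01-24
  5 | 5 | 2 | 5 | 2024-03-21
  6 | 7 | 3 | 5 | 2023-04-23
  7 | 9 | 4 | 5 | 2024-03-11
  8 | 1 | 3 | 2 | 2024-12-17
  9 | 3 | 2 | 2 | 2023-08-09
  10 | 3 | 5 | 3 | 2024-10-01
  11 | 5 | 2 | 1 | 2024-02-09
SELECT name, price FROM products ORDER BY price DESC LIMIT 1

Execution result:
name | price
Speaker | 333.49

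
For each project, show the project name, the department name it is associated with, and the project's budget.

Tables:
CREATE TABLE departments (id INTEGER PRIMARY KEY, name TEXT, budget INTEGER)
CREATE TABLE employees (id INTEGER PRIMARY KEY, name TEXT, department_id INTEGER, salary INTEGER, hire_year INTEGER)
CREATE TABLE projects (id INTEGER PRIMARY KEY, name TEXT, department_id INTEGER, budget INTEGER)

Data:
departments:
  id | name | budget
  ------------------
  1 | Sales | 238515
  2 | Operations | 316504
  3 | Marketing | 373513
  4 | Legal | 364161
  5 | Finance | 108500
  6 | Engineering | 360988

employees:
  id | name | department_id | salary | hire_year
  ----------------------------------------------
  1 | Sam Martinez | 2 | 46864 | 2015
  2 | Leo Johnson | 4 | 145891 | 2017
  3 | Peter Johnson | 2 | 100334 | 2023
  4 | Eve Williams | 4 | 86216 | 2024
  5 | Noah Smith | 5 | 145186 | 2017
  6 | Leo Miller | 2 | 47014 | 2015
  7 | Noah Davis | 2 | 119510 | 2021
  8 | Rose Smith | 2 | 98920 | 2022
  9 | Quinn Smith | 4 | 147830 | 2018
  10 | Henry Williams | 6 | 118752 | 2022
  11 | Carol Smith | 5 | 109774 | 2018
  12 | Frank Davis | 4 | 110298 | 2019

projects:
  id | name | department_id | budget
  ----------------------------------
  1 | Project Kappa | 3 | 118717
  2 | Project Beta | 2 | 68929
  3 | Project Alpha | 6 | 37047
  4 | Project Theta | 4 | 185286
SELECT c.name, p.name AS department, c.budget FROM projects c JOIN departments p ON c.department_id = p.id

Execution result:
name | department | budget
Project Kappa | Marketing | 118717
Project Beta | Operations | 68929
Project Alpha | Engineering | 37047
Project Theta | Legal | 185286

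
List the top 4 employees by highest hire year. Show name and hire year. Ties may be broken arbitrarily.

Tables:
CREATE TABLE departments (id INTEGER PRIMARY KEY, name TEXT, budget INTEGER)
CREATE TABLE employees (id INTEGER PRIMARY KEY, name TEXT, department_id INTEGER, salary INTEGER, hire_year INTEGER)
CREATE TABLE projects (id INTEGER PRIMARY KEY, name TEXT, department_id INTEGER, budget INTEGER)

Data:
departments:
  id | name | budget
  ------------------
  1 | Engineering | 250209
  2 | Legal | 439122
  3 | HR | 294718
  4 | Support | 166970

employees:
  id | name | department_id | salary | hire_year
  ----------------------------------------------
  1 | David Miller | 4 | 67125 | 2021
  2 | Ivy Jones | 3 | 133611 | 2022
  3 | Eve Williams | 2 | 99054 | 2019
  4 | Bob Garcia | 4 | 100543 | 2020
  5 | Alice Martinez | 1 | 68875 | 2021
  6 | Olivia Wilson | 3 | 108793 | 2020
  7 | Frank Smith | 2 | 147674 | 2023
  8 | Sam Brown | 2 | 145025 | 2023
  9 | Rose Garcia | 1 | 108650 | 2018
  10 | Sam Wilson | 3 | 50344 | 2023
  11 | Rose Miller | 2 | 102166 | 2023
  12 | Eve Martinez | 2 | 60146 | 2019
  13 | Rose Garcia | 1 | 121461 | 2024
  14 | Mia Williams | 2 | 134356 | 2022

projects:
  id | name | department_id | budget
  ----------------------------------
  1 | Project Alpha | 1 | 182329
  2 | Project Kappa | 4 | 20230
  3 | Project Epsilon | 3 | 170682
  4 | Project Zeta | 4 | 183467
SELECT name, hire_year FROM employees ORDER BY hire_year DESC LIMIT 4

Execution result:
name | hire_year
Rose Garcia | 2024
Frank Smith | 2023
Sam Brown | 2023
Sam Wilson | 2023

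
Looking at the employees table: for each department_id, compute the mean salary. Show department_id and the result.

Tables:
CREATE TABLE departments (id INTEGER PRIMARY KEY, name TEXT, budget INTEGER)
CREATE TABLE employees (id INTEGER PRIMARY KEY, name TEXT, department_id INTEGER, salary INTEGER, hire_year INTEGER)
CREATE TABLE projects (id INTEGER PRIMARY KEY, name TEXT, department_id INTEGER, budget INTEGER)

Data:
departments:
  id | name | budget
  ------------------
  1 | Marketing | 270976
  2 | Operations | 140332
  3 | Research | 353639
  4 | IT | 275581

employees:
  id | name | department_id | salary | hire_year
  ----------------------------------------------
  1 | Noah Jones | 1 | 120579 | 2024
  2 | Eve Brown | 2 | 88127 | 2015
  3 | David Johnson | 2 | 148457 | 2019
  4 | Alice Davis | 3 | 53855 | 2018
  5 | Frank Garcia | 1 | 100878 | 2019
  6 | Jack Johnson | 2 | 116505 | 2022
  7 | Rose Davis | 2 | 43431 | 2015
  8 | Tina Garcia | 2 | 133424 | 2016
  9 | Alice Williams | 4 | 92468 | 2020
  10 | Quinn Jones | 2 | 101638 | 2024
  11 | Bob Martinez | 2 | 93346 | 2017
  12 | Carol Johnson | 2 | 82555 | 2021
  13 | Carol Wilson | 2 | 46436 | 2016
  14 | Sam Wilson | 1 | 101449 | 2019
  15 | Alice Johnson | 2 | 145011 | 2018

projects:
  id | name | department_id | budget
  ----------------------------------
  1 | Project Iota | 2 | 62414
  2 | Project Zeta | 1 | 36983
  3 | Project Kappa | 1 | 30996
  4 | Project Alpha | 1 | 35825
SELECT department_id, AVG(salary) AS avg_salary FROM employees GROUP BY department_id

Execution result:
department_id | avg_salary
1 | 107635.33
2 | 99893.00
3 | 53855.00
4 | 92468.00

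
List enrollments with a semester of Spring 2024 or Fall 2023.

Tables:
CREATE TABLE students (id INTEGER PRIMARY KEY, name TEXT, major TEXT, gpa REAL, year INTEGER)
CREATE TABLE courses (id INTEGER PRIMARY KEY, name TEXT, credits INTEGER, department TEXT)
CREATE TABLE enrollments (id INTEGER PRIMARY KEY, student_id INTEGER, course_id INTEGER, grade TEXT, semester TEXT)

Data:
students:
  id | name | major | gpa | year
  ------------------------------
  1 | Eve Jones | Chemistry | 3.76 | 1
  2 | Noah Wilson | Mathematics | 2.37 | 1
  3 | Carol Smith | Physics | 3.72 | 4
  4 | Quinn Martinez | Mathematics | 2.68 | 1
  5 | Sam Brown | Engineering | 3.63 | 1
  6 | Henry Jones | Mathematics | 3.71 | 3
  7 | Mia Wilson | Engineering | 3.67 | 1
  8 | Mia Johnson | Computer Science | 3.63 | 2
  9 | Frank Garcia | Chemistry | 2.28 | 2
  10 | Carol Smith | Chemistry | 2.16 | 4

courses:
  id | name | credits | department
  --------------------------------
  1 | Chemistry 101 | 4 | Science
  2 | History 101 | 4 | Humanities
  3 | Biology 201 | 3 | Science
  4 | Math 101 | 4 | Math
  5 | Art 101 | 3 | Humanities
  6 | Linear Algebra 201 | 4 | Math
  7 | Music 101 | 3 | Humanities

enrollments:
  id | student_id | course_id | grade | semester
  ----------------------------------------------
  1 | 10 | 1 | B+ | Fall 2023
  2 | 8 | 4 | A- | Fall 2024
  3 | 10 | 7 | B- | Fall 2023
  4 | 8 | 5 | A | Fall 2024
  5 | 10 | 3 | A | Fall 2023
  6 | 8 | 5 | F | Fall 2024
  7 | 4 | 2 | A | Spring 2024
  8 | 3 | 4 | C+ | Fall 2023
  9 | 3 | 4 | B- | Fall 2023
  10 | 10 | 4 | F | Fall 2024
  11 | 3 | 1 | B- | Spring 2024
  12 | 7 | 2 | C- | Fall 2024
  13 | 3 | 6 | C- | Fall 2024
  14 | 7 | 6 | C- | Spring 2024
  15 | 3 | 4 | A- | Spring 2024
SELECT id, semester FROM enrollments WHERE semester IN ('Spring 2024', 'Fall 2023')

Execution result:
id | semester
1 | Fall 2023
3 | Fall 2023
5 | Fall 2023
7 | Spring 2024
8 | Fall 2023
9 | Fall 2023
11 | Spring 2024
14 | Spring 2024
15 | Spring 2024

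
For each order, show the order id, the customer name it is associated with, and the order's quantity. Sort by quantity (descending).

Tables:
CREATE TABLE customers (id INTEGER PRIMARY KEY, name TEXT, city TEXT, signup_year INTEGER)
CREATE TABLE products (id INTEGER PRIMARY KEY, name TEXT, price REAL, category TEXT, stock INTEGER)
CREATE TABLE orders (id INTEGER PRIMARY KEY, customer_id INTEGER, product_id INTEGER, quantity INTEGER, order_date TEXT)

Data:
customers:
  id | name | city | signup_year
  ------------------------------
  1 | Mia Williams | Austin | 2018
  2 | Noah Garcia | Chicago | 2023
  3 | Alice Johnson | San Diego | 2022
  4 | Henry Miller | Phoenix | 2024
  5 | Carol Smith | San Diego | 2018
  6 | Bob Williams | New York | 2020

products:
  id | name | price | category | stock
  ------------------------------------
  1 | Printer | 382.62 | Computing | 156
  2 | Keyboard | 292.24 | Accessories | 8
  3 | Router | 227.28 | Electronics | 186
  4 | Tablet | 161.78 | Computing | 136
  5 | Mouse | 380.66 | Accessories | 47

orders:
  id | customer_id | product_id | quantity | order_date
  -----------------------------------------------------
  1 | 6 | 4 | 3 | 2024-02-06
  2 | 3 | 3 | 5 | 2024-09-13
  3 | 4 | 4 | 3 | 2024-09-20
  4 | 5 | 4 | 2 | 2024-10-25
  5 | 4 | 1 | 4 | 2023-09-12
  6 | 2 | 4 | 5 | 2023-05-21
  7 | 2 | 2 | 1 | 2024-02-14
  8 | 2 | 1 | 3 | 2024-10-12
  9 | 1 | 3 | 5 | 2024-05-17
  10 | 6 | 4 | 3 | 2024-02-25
SELECT c.id, p.name AS customer, c.quantity FROM orders c JOIN customers p ON c.customer_id = p.id ORDER BY c.quantity DESC

Execution result:
id | customer | quantity
2 | Alice Johnson | 5
6 | Noah Garcia | 5
9 | Mia Williams | 5
5 | Henry Miller | 4
1 | Bob Williams | 3
3 | Henry Miller | 3
8 | Noah Garcia | 3
10 | Bob Williams | 3
4 | Carol Smith | 2
7 | Noah Garcia | 1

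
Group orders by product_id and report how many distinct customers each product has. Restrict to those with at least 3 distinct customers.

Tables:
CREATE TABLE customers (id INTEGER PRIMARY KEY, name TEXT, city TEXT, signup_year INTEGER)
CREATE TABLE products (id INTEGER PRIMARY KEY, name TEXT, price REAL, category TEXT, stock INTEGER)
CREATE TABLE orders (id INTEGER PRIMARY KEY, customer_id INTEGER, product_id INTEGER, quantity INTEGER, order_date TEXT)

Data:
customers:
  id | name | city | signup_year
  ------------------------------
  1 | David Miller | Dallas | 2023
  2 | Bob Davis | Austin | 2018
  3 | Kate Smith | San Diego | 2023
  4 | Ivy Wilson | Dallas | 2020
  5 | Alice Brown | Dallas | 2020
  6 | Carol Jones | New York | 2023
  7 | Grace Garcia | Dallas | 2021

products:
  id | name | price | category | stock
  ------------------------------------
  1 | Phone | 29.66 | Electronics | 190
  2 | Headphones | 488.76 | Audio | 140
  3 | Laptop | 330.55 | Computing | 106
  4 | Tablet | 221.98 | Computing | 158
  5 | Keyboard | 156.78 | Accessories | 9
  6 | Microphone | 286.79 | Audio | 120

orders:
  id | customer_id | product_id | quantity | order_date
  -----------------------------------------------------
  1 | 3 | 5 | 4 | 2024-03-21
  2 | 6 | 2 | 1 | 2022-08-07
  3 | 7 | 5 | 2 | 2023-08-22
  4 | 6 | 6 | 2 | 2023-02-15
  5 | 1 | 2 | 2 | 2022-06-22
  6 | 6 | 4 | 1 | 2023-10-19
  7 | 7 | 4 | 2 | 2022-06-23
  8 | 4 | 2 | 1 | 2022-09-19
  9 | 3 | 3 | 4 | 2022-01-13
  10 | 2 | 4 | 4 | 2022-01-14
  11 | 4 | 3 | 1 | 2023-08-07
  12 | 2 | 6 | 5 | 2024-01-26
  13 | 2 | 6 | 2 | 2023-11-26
SELECT product_id, COUNT(DISTINCT customer_id) AS distinct_customer_count FROM orders GROUP BY product_id HAVING COUNT(DISTINCT customer_id) >= 3

Execution result:
product_id | distinct_customer_count
2 | 3
4 | 3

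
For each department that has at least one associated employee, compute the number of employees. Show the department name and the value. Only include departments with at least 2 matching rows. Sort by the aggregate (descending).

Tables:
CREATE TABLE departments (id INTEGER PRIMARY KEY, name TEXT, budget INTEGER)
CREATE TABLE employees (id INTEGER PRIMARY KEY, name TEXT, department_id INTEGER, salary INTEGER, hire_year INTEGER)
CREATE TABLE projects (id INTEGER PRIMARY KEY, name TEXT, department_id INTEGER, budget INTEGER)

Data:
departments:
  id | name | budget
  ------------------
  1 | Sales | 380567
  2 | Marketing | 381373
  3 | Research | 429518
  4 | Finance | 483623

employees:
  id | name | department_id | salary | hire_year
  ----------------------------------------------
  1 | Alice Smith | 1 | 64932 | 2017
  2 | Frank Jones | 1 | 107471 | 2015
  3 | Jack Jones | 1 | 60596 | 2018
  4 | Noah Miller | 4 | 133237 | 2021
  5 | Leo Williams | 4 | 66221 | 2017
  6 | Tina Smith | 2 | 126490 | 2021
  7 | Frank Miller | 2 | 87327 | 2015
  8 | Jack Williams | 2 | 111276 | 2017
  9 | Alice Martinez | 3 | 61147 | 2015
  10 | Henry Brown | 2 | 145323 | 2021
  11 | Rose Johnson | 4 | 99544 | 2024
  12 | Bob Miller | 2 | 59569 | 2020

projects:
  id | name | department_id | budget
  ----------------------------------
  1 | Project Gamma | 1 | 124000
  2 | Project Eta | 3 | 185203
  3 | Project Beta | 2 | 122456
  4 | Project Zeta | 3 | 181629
SELECT p.name, COUNT(*) AS n FROM employees c JOIN departments p ON c.department_id = p.id GROUP BY p.id, p.name HAVING COUNT(*) >= 2 ORDER BY n DESC

Execution result:
name | n
Marketing | 5
Sales | 3
Finance | 3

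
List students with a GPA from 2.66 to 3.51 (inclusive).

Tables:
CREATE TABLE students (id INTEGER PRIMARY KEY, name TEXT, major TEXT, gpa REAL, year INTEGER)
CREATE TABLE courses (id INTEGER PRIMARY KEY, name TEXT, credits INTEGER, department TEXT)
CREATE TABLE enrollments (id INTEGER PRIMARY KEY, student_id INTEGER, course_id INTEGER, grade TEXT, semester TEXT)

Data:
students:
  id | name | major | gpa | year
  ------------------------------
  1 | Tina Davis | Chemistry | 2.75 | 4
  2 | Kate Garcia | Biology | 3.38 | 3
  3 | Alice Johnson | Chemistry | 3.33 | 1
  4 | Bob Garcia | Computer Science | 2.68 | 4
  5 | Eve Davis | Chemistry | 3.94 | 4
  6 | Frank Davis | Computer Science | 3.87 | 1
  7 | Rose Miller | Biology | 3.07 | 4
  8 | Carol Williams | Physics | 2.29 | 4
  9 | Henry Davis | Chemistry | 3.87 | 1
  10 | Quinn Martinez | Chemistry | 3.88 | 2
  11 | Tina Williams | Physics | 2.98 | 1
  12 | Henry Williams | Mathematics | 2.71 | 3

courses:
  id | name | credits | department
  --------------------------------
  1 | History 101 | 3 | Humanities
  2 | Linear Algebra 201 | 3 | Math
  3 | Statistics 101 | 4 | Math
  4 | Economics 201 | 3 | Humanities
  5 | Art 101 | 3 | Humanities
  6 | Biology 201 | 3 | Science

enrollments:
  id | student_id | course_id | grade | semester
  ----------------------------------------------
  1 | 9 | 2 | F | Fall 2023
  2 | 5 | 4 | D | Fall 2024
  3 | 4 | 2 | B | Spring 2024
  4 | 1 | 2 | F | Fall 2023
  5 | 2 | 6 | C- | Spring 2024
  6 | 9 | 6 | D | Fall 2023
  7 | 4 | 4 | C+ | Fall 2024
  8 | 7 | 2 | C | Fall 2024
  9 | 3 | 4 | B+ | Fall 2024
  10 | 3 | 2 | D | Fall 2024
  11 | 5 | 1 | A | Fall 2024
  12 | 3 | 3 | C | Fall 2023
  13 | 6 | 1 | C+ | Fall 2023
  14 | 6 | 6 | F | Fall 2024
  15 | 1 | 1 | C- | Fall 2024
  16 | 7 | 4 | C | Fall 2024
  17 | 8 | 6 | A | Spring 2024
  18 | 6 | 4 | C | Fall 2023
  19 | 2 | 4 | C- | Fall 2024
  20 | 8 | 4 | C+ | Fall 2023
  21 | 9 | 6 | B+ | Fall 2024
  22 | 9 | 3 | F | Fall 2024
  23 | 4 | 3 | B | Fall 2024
SELECT name, gpa FROM students WHERE gpa BETWEEN 2.66 AND 3.51

Execution result:
name | gpa
Tina Davis | 2.75
Kate Garcia | 3.38
Alice Johnson | 3.33
Bob Garcia | 2.68
Rose Miller | 3.07
Tina Williams | 2.98
Henry Williams | 2.71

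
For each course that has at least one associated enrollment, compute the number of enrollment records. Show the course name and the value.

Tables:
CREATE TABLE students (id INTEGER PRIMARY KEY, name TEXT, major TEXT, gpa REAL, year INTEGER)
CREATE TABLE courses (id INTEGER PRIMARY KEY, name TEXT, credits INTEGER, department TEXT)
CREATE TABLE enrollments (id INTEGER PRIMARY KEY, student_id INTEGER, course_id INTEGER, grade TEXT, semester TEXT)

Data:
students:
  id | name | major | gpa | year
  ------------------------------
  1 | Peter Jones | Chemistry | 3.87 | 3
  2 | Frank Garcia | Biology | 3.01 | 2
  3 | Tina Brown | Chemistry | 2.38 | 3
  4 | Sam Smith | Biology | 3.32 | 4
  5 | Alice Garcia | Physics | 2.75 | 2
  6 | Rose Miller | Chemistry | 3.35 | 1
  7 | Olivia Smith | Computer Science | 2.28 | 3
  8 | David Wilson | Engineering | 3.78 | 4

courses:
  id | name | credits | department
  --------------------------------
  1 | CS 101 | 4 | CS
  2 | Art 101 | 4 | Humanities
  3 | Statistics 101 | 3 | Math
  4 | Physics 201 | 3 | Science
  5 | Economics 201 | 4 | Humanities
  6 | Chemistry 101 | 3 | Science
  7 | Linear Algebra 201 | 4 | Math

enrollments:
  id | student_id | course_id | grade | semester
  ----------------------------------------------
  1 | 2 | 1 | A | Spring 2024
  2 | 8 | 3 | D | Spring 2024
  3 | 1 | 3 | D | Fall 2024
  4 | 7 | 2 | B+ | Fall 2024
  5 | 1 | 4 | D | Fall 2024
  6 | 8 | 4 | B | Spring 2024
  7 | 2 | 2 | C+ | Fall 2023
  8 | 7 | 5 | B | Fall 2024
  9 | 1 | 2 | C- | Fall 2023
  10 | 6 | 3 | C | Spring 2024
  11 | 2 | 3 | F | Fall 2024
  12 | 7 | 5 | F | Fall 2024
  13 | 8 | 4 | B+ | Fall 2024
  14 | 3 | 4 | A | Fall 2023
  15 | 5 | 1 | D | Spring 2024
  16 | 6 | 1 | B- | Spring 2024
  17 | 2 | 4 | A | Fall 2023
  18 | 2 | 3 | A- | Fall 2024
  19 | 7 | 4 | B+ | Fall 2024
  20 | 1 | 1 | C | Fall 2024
SELECT p.name, COUNT(*) AS n FROM enrollments c JOIN courses p ON c.course_id = p.id GROUP BY p.id, p.name

Execution result:
name | n
CS 101 | 4
Art 101 | 3
Statistics 101 | 5
Physics 201 | 6
Economics 201 | 2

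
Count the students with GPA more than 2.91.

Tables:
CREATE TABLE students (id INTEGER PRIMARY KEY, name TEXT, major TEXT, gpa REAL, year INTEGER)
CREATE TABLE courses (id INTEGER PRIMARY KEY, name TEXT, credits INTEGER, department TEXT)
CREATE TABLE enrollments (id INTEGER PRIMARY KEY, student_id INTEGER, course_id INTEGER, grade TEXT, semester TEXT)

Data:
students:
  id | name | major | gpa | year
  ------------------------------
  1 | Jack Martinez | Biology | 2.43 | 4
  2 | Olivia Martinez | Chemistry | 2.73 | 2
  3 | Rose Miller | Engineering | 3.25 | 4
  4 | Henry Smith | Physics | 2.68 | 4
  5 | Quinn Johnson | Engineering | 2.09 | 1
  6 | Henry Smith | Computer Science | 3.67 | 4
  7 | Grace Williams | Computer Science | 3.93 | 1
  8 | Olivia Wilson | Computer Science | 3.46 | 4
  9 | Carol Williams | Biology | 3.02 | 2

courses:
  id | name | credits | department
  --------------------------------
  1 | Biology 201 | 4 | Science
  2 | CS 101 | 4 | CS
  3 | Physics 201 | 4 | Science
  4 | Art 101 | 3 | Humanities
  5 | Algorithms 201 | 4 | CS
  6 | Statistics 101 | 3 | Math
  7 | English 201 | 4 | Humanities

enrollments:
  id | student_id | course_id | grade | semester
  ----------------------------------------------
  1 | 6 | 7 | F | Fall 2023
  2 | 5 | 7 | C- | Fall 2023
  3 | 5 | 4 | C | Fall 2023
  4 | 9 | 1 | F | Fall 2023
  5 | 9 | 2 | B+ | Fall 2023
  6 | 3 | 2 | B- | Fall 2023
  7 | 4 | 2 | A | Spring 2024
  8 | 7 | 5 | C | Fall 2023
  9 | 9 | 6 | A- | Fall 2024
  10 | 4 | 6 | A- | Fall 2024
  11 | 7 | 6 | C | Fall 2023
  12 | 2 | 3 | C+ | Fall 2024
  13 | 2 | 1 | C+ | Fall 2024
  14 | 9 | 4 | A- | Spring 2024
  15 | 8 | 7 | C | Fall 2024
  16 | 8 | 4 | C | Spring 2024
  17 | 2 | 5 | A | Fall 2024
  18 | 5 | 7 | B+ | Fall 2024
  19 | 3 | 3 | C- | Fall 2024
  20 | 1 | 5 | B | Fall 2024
SELECT COUNT(*) FROM students WHERE gpa > 2.91

Execution result:
5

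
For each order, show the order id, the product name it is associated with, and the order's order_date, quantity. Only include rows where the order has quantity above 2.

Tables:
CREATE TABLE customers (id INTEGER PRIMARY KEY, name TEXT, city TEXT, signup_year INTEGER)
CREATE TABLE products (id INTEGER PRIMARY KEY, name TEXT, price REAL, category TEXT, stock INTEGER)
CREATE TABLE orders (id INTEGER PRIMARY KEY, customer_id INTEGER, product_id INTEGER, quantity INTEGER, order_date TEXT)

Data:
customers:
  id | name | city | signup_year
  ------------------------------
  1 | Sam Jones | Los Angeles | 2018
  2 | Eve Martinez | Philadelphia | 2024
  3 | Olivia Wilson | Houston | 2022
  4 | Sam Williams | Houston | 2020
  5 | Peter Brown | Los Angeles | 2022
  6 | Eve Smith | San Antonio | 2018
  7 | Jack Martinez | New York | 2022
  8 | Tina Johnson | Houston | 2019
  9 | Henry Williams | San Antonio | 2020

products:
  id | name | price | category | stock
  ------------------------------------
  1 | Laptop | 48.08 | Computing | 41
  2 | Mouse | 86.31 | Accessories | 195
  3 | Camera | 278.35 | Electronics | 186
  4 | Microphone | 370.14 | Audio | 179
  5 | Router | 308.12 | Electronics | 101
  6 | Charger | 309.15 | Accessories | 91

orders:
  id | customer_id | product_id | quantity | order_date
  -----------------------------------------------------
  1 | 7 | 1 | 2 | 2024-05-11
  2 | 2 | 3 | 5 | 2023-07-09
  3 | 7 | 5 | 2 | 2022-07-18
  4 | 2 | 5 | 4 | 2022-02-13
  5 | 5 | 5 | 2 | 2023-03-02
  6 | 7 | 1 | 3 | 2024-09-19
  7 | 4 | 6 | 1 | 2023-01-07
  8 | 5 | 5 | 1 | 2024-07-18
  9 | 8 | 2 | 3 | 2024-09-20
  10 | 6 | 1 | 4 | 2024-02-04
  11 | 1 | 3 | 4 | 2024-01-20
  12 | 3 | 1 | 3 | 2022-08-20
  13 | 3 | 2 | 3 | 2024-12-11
SELECT c.id, p.name AS product, c.order_date, c.quantity FROM orders c JOIN products p ON c.product_id = p.id WHERE c.quantity > 2

Execution result:
id | product | order_date | quantity
2 | Camera | 2023-07-09 | 5
4 | Router | 2022-02-13 | 4
6 | Laptop | 2024-09-19 | 3
9 | Mouse | 2024-09-20 | 3
10 | Laptop | 2024-02-04 | 4
11 | Camera | 2024-01-20 | 4
12 | Laptop | 2022-08-20 | 3
13 | Mouse | 2024-12-11 | 3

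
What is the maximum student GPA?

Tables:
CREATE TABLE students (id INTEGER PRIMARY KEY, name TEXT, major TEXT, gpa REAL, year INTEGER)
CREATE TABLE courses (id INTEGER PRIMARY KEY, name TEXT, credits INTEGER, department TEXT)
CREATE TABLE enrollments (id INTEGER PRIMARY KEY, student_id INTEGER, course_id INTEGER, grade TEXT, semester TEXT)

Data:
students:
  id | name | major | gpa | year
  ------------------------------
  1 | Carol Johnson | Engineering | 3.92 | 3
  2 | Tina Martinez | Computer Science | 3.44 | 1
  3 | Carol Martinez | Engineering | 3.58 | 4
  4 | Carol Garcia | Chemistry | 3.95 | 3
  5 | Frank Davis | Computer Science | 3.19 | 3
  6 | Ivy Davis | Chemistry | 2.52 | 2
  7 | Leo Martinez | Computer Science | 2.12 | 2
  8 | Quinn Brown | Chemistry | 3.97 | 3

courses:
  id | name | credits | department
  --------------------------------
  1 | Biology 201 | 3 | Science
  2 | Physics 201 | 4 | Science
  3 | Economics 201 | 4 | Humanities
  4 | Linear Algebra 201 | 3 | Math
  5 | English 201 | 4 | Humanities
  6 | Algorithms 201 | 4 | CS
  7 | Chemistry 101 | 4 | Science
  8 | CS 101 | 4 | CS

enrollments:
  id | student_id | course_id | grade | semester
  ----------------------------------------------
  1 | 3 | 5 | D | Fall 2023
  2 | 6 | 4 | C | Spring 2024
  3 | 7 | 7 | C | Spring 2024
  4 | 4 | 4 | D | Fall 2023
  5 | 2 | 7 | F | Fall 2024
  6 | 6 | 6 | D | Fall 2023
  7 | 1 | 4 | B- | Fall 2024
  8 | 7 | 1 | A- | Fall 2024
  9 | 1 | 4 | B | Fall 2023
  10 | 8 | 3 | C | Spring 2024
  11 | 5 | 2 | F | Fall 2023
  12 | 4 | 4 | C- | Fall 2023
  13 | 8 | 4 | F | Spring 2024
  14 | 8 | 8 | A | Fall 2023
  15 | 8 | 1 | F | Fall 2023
SELECT MAX(gpa) FROM students

Execution result:
3.97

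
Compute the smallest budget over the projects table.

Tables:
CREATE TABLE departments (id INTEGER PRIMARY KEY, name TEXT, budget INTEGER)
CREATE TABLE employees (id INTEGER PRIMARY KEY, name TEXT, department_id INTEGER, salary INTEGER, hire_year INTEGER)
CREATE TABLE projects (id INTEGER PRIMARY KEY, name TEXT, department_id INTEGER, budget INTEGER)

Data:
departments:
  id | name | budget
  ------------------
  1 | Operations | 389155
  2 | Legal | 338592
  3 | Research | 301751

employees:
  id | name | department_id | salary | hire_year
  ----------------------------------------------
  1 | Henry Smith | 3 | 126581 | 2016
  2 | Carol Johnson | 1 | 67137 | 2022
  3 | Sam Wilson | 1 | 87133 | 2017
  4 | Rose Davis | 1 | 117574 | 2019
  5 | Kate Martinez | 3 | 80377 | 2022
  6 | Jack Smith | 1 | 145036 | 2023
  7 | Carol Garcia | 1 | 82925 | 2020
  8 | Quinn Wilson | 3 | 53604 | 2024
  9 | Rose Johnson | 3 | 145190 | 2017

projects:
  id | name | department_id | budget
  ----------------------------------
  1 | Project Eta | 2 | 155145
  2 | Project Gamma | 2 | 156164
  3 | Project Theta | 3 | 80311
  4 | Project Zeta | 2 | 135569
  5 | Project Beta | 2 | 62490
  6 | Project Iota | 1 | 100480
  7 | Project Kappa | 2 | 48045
SELECT MIN(budget) FROM projects

Execution result:
48045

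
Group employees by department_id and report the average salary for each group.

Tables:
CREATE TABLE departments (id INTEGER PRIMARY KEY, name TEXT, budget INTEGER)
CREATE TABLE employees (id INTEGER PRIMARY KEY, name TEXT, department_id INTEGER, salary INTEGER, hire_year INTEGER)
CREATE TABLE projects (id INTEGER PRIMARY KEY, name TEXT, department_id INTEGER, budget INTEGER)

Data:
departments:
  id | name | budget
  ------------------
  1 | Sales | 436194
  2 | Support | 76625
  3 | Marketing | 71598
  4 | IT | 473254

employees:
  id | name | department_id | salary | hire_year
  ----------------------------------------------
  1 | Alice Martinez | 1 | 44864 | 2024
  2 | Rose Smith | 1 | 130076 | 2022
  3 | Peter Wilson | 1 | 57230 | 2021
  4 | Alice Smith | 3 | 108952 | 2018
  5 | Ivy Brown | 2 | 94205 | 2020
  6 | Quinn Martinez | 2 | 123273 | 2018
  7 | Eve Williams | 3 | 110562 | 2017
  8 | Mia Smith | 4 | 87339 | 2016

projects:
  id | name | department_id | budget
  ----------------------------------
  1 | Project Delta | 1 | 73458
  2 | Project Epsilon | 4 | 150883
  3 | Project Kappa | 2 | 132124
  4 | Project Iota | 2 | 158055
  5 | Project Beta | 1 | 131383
SELECT department_id, AVG(salary) AS avg_salary FROM employees GROUP BY department_id

Execution result:
department_id | avg_salary
1 | 77390.00
2 | 108739.00
3 | 109757.00
4 | 87339.00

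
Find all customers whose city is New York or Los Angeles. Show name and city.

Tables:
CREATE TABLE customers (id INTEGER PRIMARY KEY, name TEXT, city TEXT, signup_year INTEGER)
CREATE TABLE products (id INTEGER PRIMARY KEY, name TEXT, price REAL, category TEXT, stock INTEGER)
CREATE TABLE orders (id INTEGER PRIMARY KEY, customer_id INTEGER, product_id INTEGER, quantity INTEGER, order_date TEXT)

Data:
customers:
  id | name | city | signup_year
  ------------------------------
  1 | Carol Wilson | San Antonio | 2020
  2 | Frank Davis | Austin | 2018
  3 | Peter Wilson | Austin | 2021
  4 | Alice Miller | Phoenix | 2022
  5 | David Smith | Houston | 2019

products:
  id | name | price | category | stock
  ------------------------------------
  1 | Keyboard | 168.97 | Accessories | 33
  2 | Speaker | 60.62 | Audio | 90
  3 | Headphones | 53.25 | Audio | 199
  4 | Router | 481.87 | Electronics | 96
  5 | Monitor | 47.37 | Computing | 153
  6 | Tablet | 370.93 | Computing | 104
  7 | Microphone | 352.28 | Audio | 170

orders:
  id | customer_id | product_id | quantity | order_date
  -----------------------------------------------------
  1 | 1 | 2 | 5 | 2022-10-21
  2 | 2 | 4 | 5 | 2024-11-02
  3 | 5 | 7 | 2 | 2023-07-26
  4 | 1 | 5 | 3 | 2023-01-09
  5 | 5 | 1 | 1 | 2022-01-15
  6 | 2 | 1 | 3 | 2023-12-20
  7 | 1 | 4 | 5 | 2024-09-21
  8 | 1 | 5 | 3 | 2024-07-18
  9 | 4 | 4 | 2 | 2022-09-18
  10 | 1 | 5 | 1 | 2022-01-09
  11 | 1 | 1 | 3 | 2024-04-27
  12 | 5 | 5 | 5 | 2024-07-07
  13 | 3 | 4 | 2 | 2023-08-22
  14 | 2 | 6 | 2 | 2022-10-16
SELECT name, city FROM customers WHERE city IN ('New York', 'Los Angeles')

Execution result:
(no rows)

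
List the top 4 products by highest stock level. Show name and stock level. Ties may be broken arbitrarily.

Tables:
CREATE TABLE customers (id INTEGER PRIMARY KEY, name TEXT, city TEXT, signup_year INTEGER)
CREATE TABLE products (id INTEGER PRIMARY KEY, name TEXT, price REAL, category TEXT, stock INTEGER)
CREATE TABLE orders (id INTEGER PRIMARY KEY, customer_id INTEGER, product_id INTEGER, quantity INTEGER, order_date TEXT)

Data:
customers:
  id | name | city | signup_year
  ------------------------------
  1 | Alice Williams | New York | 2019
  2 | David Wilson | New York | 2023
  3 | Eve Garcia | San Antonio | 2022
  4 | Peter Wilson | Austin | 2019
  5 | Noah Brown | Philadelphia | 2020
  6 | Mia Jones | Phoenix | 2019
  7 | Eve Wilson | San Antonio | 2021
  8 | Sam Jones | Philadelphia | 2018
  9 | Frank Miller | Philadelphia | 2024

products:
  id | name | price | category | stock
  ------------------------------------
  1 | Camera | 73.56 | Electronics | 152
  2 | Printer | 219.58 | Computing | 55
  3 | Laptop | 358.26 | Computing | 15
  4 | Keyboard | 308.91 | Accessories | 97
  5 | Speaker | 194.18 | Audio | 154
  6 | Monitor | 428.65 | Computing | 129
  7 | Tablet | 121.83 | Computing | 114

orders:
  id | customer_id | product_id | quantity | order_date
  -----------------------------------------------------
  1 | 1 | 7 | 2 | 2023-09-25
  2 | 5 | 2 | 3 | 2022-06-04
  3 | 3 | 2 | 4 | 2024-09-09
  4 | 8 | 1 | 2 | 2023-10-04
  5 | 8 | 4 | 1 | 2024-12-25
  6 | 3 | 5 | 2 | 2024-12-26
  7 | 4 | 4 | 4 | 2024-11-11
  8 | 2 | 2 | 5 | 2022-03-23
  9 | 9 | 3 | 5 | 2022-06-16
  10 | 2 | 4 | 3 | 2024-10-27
SELECT name, stock FROM products ORDER BY stock DESC LIMIT 4

Execution result:
name | stock
Speaker | 154
Camera | 152
Monitor | 129
Tablet | 114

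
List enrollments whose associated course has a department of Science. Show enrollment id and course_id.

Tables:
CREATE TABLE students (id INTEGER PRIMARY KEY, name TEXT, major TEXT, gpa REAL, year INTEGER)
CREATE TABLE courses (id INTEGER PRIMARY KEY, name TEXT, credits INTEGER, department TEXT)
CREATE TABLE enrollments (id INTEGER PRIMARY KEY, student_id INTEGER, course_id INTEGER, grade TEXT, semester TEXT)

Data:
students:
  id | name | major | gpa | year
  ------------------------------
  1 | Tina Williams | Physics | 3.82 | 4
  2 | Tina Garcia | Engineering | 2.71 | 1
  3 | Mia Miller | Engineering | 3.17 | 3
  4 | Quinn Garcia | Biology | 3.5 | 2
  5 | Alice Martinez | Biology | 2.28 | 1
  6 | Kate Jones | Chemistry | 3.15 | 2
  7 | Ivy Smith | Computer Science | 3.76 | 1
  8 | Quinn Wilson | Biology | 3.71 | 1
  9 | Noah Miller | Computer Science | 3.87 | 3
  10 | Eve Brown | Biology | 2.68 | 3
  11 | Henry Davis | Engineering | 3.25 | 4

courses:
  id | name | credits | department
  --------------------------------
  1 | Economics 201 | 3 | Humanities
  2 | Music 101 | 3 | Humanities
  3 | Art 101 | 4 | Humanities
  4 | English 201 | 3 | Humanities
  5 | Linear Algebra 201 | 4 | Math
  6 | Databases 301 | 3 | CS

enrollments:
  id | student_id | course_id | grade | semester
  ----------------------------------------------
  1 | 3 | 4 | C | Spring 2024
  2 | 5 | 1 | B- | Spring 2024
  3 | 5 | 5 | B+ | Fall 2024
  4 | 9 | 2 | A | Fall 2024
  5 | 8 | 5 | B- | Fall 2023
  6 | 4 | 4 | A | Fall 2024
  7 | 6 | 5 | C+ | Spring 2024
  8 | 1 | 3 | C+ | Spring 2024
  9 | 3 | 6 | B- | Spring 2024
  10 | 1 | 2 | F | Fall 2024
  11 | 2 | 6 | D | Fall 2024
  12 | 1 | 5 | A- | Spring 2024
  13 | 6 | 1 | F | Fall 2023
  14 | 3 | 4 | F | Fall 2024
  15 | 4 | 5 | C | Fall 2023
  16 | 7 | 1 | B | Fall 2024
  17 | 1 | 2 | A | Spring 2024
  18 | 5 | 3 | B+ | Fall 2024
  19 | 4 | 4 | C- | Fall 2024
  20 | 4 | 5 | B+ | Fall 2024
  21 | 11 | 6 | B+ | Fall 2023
SELECT id, course_id FROM enrollments WHERE course_id IN (SELECT id FROM courses WHERE department = 'Science')

Execution result:
(no rows)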